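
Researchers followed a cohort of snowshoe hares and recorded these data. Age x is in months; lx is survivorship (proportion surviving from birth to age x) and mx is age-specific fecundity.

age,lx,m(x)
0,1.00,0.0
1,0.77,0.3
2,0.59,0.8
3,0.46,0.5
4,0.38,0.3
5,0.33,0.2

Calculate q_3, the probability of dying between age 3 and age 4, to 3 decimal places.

q_3 = (l_3 − l_4) / l_3 = (0.46 − 0.38) / 0.46
     = 0.08 / 0.46 = 0.173913… → 0.174

0.174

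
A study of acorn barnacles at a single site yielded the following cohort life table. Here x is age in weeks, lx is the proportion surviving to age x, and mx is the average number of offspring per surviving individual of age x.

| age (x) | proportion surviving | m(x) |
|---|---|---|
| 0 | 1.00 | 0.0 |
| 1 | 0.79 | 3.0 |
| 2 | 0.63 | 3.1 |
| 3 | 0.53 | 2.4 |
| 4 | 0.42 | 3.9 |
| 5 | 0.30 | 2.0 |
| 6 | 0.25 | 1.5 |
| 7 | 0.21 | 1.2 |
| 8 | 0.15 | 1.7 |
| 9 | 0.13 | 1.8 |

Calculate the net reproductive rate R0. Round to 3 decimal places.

8.949

lx·mx by age: 0, 2.37, 1.953, 1.272, 1.638, 0.6, 0.375, 0.252, 0.255, 0.234
R0 = Σ lx·mx = 8.949 → 8.949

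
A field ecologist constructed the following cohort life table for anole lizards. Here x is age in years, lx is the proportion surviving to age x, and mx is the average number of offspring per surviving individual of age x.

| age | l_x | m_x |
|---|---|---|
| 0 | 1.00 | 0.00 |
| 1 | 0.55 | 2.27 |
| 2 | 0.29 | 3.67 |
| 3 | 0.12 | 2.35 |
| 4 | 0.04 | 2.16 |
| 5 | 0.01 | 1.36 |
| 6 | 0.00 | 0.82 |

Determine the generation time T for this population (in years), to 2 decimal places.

1.72

lx·mx: 0, 1.2485, 1.0643, 0.282, 0.0864, 0.0136, 0 → R0 = 2.6948
x·lx·mx: 0, 1.2485, 2.1286, 0.846, 0.3456, 0.068, 0 → Σ = 4.6367
T = 4.6367 / 2.6948 = 1.72061… → 1.72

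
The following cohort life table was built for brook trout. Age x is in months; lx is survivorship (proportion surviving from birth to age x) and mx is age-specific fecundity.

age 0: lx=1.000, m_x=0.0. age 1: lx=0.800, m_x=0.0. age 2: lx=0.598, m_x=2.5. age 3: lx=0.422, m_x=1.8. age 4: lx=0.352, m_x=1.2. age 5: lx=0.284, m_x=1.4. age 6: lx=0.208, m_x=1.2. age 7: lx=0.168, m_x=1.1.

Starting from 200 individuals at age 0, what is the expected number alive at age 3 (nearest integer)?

Expected survivors = N0 · l_3 = 200 × 0.422 = 84.4 → 84

84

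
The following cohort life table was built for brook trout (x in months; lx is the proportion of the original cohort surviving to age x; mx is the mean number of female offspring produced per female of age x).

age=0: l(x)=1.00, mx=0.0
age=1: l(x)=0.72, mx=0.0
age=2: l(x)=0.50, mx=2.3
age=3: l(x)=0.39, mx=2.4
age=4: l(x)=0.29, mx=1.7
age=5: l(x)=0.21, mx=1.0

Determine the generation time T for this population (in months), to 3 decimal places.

lx·mx: 0, 0, 1.15, 0.936, 0.493, 0.21 → R0 = 2.789
x·lx·mx: 0, 0, 2.3, 2.808, 1.972, 1.05 → Σ = 8.13
T = 8.13 / 2.789 = 2.915023… → 2.915

2.915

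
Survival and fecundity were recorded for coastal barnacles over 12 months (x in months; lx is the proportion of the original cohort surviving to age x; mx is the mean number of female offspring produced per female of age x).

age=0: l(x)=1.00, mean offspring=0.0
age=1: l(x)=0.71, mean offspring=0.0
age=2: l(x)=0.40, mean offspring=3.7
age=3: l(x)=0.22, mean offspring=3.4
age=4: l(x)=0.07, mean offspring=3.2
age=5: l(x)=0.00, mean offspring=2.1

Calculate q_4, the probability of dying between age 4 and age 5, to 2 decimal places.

q_4 = (l_4 − l_5) / l_4 = (0.07 − 0) / 0.07
     = 0.07 / 0.07 = 1 → 1.00

1.00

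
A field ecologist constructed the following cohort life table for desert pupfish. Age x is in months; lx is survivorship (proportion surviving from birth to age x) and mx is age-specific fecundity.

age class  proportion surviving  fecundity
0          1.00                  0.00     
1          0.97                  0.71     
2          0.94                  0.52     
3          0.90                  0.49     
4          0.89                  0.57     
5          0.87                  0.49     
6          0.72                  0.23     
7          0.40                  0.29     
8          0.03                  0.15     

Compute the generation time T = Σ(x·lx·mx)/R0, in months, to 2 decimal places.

3.17

lx·mx: 0, 0.6887, 0.4888, 0.441, 0.5073, 0.4263, 0.1656, 0.116, 0.0045 → R0 = 2.8382
x·lx·mx: 0, 0.6887, 0.9776, 1.323, 2.0292, 2.1315, 0.9936, 0.812, 0.036 → Σ = 8.9916
T = 8.9916 / 2.8382 = 3.168064… → 3.17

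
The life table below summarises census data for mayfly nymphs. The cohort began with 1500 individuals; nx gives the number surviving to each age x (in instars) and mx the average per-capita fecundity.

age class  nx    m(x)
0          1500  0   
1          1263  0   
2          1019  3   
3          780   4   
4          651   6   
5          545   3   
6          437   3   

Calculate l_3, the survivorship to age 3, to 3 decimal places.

l_3 = n_3/n_0 = 780/1500 = 0.52 → 0.520

0.520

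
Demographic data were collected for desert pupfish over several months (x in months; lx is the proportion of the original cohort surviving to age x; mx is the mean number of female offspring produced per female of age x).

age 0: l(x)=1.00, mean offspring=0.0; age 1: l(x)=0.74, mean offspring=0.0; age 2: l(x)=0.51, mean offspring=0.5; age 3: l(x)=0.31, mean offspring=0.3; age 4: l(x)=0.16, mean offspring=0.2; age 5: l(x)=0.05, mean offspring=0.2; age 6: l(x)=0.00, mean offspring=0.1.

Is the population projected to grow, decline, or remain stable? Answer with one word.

R0 = Σ lx·mx = 0 + 0 + 0.255 + 0.093 + 0.032 + 0.01 + 0 = 0.39
R0 < 1, so the population is declining.

declining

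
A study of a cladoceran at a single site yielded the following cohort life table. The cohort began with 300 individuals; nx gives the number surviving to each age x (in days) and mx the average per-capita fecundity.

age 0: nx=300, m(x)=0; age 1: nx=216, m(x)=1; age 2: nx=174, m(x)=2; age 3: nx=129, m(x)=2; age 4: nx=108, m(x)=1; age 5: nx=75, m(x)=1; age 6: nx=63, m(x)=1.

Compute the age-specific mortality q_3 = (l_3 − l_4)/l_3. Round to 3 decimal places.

lx = nx/n0 = nx/300: 1, 0.72, 0.58, 0.43, 0.36, 0.25, 0.21
q_3 = (l_3 − l_4) / l_3 = (0.43 − 0.36) / 0.43
     = 0.07 / 0.43 = 0.162791… → 0.163

0.163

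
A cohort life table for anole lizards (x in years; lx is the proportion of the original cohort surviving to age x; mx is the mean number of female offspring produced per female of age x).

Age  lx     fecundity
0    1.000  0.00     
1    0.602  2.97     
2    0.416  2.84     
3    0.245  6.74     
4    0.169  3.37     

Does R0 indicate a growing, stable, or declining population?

R0 = Σ lx·mx = 0 + 1.78794 + 1.18144 + 1.6513 + 0.56953 = 5.19021
R0 > 1, so the population is growing.

growing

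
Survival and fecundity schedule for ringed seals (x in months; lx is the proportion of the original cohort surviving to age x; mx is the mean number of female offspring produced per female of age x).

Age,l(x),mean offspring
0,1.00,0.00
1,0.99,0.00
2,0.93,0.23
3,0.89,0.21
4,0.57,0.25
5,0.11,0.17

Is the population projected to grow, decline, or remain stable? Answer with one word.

R0 = Σ lx·mx = 0 + 0 + 0.2139 + 0.1869 + 0.1425 + 0.0187 = 0.562
R0 < 1, so the population is declining.

declining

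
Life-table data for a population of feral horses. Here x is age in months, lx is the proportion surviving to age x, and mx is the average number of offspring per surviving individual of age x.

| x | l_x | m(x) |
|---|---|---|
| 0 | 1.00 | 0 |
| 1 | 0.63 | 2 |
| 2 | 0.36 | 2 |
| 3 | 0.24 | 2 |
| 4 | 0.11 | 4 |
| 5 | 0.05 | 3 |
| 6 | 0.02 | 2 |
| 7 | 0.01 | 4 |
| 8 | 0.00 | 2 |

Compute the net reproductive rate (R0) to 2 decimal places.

lx·mx by age: 0, 1.26, 0.72, 0.48, 0.44, 0.15, 0.04, 0.04, 0
R0 = Σ lx·mx = 3.13 → 3.13

3.13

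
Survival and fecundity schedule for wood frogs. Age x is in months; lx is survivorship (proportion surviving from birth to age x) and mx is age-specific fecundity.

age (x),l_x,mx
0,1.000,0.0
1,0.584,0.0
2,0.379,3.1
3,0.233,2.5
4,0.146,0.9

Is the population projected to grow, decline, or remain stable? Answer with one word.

growing

R0 = Σ lx·mx = 0 + 0 + 1.1749 + 0.5825 + 0.1314 = 1.8888
R0 > 1, so the population is growing.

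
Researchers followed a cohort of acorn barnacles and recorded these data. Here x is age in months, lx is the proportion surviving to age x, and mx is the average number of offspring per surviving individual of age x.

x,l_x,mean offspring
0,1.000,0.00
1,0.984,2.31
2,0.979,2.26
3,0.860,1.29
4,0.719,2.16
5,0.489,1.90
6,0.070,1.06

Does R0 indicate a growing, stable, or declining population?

growing

R0 = Σ lx·mx = 0 + 2.27304 + 2.21254 + 1.1094 + 1.55304 + 0.9291 + 0.0742 = 8.15132
R0 > 1, so the population is growing.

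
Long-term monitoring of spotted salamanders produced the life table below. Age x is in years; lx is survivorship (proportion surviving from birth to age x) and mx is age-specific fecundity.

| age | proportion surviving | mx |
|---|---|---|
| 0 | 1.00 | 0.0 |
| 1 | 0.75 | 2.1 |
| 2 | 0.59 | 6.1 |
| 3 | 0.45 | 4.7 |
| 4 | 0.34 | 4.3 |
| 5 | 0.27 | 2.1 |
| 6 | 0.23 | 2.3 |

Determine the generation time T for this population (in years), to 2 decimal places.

2.74

lx·mx: 0, 1.575, 3.599, 2.115, 1.462, 0.567, 0.529 → R0 = 9.847
x·lx·mx: 0, 1.575, 7.198, 6.345, 5.848, 2.835, 3.174 → Σ = 26.975
T = 26.975 / 9.847 = 2.739413… → 2.74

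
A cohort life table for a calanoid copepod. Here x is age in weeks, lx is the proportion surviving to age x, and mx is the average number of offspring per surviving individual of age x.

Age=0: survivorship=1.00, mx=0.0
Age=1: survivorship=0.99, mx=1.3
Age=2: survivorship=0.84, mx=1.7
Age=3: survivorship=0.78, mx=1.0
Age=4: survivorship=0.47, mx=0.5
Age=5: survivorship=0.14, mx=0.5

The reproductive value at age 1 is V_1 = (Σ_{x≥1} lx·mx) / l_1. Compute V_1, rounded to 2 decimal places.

3.84

lx·mx for x ≥ 1: 1.287, 1.428, 0.78, 0.235, 0.07 → sum = 3.8
V_1 = 3.8 / l_1 = 3.8 / 0.99 = 3.838384… → 3.84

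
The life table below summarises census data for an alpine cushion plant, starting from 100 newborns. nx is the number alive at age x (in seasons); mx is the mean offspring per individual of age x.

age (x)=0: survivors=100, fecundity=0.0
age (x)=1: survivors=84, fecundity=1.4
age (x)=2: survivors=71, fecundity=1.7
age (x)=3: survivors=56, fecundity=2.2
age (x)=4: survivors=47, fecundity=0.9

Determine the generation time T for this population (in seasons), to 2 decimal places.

lx = nx/n0 = nx/100: 1, 0.84, 0.71, 0.56, 0.47
lx·mx: 0, 1.176, 1.207, 1.232, 0.423 → R0 = 4.038
x·lx·mx: 0, 1.176, 2.414, 3.696, 1.692 → Σ = 8.978
T = 8.978 / 4.038 = 2.223378… → 2.22

2.22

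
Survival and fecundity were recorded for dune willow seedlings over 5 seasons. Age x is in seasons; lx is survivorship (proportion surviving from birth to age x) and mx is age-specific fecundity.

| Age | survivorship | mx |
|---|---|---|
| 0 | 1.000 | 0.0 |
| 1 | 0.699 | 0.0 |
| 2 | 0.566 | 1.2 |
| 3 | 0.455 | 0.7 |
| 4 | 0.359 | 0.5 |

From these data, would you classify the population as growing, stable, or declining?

R0 = Σ lx·mx = 0 + 0 + 0.6792 + 0.3185 + 0.1795 = 1.1772
R0 > 1, so the population is growing.

growing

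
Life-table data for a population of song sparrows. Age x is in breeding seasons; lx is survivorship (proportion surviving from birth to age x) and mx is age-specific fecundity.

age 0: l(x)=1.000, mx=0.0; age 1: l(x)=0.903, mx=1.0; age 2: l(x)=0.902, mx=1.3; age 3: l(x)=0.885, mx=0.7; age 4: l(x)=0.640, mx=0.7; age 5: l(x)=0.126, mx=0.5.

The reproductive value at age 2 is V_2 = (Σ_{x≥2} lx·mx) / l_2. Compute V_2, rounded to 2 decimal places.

2.55

lx·mx for x ≥ 2: 1.1726, 0.6195, 0.448, 0.063 → sum = 2.3031
V_2 = 2.3031 / l_2 = 2.3031 / 0.902 = 2.553326… → 2.55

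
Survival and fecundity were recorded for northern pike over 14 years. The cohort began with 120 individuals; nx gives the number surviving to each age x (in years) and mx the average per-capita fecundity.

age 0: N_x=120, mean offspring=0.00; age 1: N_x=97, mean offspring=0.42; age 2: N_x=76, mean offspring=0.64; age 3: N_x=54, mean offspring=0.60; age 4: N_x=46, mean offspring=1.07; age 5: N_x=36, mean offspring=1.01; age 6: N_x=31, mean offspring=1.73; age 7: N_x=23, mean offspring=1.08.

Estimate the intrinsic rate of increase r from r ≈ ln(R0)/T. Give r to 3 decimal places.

0.224

lx = nx/n0 = nx/120: 1, 0.80833…, 0.63333…, 0.45, 0.38333…, 0.3, 0.25833…, 0.19167…
R0 = Σ lx·mx = 0 + 0.3395… + 0.40533… + 0.27 + 0.41017… + 0.303 + 0.44692… + 0.207… = 2.381917…
Σ x·lx·mx = 9.246333…; T = 9.246333…/2.381917… = 3.88189…
r ≈ ln(R0)/T = ln(2.381917…)/3.88189… = 0.22358… → 0.224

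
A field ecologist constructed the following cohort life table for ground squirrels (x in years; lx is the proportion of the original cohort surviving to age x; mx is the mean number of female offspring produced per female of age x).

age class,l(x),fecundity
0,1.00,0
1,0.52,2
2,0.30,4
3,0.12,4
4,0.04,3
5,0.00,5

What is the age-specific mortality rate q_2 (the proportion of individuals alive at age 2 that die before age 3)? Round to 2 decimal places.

q_2 = (l_2 − l_3) / l_2 = (0.3 − 0.12) / 0.3
     = 0.18 / 0.3 = 0.6 → 0.60

0.60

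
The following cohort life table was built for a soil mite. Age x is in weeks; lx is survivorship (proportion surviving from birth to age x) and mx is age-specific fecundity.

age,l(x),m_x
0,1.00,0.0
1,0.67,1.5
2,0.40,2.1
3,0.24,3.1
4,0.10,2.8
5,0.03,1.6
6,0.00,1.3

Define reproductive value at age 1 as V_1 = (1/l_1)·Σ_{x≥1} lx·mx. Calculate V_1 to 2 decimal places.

4.35

lx·mx for x ≥ 1: 1.005, 0.84, 0.744, 0.28, 0.048, 0 → sum = 2.917
V_1 = 2.917 / l_1 = 2.917 / 0.67 = 4.353731… → 4.35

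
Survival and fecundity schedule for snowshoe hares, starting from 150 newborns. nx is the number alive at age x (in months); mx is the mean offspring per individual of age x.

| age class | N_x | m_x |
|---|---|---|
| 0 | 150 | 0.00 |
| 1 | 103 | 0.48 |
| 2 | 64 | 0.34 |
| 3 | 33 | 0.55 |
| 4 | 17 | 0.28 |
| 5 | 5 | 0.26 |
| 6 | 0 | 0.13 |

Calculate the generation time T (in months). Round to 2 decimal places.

lx = nx/n0 = nx/150: 1, 0.68667…, 0.42667…, 0.22, 0.11333…, 0.03333…, 0
lx·mx: 0, 0.3296…, 0.145067…, 0.121, 0.031733…, 0.008667…, 0 → R0 = 0.636067…
x·lx·mx: 0, 0.3296…, 0.290133…, 0.363, 0.126933…, 0.043333…, 0 → Σ = 1.153…
T = 1.153… / 0.636067… = 1.812703… → 1.81

1.81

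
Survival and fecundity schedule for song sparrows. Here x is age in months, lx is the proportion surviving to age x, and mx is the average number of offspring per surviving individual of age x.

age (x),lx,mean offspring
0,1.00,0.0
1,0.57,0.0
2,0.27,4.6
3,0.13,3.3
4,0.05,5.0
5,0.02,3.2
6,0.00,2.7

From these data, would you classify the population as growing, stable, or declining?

R0 = Σ lx·mx = 0 + 0 + 1.242 + 0.429 + 0.25 + 0.064 + 0 = 1.985
R0 > 1, so the population is growing.

growing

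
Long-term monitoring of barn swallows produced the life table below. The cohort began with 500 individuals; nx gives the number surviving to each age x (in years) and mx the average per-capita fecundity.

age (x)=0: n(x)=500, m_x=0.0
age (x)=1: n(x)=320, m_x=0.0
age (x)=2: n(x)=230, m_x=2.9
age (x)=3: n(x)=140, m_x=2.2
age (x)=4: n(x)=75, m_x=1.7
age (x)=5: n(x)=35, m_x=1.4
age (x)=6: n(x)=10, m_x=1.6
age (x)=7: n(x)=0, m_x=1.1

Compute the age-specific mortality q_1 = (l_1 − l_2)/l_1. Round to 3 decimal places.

lx = nx/n0 = nx/500: 1, 0.64, 0.46, 0.28, 0.15, 0.07, 0.02, 0
q_1 = (l_1 − l_2) / l_1 = (0.64 − 0.46) / 0.64
     = 0.18 / 0.64 = 0.28125 → 0.281

0.281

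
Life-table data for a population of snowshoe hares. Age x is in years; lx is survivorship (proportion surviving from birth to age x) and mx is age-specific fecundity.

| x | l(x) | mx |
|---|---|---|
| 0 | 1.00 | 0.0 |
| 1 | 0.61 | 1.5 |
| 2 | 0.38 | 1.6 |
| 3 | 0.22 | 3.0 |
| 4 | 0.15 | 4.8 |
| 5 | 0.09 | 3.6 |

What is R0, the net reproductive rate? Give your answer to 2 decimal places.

3.23

lx·mx by age: 0, 0.915, 0.608, 0.66, 0.72, 0.324
R0 = Σ lx·mx = 3.227 → 3.23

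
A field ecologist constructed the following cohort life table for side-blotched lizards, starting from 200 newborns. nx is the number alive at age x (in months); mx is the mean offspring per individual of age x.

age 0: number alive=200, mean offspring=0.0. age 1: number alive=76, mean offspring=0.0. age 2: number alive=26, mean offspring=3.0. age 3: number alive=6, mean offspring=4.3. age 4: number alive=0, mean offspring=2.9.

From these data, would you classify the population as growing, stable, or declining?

lx = nx/n0 = nx/200: 1, 0.38, 0.13, 0.03, 0
R0 = Σ lx·mx = 0 + 0 + 0.39 + 0.129 + 0 = 0.519
R0 < 1, so the population is declining.

declining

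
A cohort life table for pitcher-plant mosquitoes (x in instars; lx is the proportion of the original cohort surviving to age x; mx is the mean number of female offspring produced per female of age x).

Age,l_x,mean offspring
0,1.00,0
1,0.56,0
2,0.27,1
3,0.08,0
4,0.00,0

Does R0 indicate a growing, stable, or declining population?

R0 = Σ lx·mx = 0 + 0 + 0.27 + 0 + 0 = 0.27
R0 < 1, so the population is declining.

declining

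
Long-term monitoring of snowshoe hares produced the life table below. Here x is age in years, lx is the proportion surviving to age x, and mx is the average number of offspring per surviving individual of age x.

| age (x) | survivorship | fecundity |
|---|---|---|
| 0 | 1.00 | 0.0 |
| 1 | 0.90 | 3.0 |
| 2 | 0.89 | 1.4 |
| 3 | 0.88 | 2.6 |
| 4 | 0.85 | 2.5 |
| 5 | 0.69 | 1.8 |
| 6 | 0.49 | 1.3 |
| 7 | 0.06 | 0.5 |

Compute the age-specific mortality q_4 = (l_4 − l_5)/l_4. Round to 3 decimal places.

0.188

q_4 = (l_4 − l_5) / l_4 = (0.85 − 0.69) / 0.85
     = 0.16 / 0.85 = 0.188235… → 0.188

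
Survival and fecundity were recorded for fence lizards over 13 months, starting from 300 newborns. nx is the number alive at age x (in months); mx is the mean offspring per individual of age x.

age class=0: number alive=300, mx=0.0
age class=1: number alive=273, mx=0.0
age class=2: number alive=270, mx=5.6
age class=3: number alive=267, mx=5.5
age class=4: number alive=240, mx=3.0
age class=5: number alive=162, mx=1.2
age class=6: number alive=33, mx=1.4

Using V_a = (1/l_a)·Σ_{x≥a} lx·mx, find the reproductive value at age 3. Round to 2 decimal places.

9.10

lx = nx/n0 = nx/300: 1, 0.91, 0.9, 0.89, 0.8, 0.54, 0.11
lx·mx for x ≥ 3: 4.895, 2.4, 0.648, 0.154 → sum = 8.097
V_3 = 8.097 / l_3 = 8.097 / 0.89 = 9.097753… → 9.10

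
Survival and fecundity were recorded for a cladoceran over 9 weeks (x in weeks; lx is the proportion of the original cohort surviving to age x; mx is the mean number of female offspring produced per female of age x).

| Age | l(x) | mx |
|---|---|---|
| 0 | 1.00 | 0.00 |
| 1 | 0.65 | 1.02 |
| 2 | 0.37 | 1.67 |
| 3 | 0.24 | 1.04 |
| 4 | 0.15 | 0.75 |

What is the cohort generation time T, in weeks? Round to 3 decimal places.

lx·mx: 0, 0.663, 0.6179, 0.2496, 0.1125 → R0 = 1.643
x·lx·mx: 0, 0.663, 1.2358, 0.7488, 0.45 → Σ = 3.0976
T = 3.0976 / 1.643 = 1.885332… → 1.885

1.885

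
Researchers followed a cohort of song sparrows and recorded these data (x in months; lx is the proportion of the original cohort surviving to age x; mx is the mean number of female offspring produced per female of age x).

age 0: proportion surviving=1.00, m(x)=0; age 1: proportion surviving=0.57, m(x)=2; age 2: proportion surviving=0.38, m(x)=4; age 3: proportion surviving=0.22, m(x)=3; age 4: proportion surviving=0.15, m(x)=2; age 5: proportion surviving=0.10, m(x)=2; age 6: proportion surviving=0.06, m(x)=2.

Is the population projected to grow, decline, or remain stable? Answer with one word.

growing

R0 = Σ lx·mx = 0 + 1.14 + 1.52 + 0.66 + 0.3 + 0.2 + 0.12 = 3.94
R0 > 1, so the population is growing.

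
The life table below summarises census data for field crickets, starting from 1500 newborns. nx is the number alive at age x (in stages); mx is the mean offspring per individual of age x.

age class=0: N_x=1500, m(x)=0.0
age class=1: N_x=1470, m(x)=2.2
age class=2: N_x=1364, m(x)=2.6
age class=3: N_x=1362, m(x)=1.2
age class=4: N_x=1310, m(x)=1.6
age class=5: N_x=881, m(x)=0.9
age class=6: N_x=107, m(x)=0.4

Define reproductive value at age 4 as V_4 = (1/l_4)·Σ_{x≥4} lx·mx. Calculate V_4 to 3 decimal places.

lx = nx/n0 = nx/1500: 1, 0.98, 0.90933…, 0.908, 0.87333…, 0.58733…, 0.07133…
lx·mx for x ≥ 4: 1.397333…, 0.5286…, 0.028533… → sum = 1.954467…
V_4 = 1.954467… / l_4 = 1.954467… / 0.873333… = 2.237939… → 2.238

2.238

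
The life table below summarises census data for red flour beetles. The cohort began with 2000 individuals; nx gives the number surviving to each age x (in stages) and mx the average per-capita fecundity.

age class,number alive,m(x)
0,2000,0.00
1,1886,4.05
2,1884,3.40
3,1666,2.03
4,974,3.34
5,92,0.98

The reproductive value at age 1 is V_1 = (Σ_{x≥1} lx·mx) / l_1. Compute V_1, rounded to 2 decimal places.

lx = nx/n0 = nx/2000: 1, 0.943, 0.942, 0.833, 0.487, 0.046
lx·mx for x ≥ 1: 3.81915, 3.2028, 1.69099, 1.62658, 0.04508 → sum = 10.3846
V_1 = 10.3846 / l_1 = 10.3846 / 0.943 = 11.012301… → 11.01

11.01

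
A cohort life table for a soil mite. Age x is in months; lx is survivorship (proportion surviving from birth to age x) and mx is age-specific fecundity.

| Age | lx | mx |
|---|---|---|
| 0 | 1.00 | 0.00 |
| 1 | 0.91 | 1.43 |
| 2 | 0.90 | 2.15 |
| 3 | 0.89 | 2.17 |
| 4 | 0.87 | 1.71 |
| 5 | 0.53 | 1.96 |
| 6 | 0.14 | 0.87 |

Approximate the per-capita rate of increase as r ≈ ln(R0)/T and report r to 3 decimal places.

R0 = Σ lx·mx = 0 + 1.3013 + 1.935 + 1.9313 + 1.4877 + 1.0388 + 0.1218 = 7.8159
Σ x·lx·mx = 22.8408; T = 22.8408/7.8159 = 2.92235…
r ≈ ln(R0)/T = ln(7.8159)/2.92235… = 0.7036… → 0.704

0.704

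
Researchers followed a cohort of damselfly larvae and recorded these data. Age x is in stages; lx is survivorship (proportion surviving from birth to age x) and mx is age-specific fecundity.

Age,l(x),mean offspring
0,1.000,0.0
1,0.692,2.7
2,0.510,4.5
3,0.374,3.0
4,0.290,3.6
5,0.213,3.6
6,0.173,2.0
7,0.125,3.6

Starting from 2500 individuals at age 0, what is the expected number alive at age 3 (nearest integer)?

Expected survivors = N0 · l_3 = 2500 × 0.374 = 935 → 935

935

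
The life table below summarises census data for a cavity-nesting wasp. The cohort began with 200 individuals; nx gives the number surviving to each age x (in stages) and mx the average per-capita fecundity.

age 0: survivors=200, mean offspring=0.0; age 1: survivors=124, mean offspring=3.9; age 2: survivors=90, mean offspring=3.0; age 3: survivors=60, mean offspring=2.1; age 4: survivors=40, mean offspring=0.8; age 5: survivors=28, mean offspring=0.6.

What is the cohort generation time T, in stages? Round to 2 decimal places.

lx = nx/n0 = nx/200: 1, 0.62, 0.45, 0.3, 0.2, 0.14
lx·mx: 0, 2.418, 1.35, 0.63, 0.16, 0.084 → R0 = 4.642
x·lx·mx: 0, 2.418, 2.7, 1.89, 0.64, 0.42 → Σ = 8.068
T = 8.068 / 4.642 = 1.738044… → 1.74

1.74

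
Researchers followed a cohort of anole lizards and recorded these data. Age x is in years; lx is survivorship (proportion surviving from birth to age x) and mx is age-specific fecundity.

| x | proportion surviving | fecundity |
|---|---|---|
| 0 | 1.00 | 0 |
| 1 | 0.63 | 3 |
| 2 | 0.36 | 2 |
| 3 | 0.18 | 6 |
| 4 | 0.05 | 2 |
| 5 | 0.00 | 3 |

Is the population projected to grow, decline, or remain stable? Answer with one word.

growing

R0 = Σ lx·mx = 0 + 1.89 + 0.72 + 1.08 + 0.1 + 0 = 3.79
R0 > 1, so the population is growing.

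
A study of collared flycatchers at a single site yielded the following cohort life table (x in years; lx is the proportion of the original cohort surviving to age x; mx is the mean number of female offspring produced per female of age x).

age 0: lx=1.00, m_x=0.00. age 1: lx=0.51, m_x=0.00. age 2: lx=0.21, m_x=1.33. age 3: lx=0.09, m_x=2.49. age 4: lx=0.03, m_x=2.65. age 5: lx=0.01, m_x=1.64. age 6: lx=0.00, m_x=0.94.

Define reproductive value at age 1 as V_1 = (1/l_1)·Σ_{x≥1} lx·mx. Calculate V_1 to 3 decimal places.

lx·mx for x ≥ 1: 0, 0.2793, 0.2241, 0.0795, 0.0164, 0 → sum = 0.5993
V_1 = 0.5993 / l_1 = 0.5993 / 0.51 = 1.175098… → 1.175

1.175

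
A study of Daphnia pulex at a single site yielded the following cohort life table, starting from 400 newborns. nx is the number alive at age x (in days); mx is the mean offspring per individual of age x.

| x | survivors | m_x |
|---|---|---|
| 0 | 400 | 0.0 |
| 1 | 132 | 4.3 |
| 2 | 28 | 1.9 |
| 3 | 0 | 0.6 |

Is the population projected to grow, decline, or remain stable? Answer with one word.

lx = nx/n0 = nx/400: 1, 0.33, 0.07, 0
R0 = Σ lx·mx = 0 + 1.419 + 0.133 + 0 = 1.552
R0 > 1, so the population is growing.

growing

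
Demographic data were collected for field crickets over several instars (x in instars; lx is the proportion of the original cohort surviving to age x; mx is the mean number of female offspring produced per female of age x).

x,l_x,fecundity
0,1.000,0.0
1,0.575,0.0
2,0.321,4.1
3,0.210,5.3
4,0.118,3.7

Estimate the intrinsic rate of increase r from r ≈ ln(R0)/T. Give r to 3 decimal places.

0.391

R0 = Σ lx·mx = 0 + 0 + 1.3161 + 1.113 + 0.4366 = 2.8657
Σ x·lx·mx = 7.7176; T = 7.7176/2.8657 = 2.69309…
r ≈ ln(R0)/T = ln(2.8657)/2.69309… = 0.39093… → 0.391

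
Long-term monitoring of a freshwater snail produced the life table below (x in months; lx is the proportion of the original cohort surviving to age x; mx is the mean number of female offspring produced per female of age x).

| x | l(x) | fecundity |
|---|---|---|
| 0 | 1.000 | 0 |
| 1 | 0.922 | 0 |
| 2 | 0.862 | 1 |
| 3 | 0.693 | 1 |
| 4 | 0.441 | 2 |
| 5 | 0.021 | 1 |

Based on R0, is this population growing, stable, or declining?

growing

R0 = Σ lx·mx = 0 + 0 + 0.862 + 0.693 + 0.882 + 0.021 = 2.458
R0 > 1, so the population is growing.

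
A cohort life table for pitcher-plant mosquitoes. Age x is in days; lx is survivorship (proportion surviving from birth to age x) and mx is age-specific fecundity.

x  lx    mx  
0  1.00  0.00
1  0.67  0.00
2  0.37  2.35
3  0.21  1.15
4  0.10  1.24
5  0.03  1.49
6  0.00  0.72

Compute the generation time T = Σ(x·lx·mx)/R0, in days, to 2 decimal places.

2.49

lx·mx: 0, 0, 0.8695, 0.2415, 0.124, 0.0447, 0 → R0 = 1.2797
x·lx·mx: 0, 0, 1.739, 0.7245, 0.496, 0.2235, 0 → Σ = 3.183
T = 3.183 / 1.2797 = 2.487302… → 2.49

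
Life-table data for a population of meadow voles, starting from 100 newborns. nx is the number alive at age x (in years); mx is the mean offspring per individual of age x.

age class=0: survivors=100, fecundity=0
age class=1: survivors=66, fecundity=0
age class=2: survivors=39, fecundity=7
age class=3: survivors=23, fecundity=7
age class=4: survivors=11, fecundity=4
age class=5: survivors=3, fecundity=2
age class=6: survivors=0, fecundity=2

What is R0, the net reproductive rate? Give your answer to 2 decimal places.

4.84

lx = nx/n0 = nx/100: 1, 0.66, 0.39, 0.23, 0.11, 0.03, 0
lx·mx by age: 0, 0, 2.73, 1.61, 0.44, 0.06, 0
R0 = Σ lx·mx = 4.84 → 4.84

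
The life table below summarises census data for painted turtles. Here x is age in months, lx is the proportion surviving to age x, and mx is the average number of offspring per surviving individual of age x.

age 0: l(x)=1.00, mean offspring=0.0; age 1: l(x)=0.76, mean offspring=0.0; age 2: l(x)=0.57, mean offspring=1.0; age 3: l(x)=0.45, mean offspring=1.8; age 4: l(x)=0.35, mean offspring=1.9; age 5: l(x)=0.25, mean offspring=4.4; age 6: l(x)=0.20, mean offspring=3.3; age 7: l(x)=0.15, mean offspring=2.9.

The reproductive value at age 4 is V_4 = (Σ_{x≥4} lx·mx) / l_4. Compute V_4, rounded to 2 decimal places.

8.17

lx·mx for x ≥ 4: 0.665, 1.1, 0.66, 0.435 → sum = 2.86
V_4 = 2.86 / l_4 = 2.86 / 0.35 = 8.171429… → 8.17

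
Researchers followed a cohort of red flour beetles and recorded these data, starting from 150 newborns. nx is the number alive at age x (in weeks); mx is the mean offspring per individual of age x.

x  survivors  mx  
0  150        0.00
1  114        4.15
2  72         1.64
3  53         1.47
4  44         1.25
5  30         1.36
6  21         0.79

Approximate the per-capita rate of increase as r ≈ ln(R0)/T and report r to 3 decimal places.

lx = nx/n0 = nx/150: 1, 0.76, 0.48, 0.35333…, 0.29333…, 0.2, 0.14
R0 = Σ lx·mx = 0 + 3.154 + 0.7872 + 0.5194… + 0.36667… + 0.272 + 0.1106 = 5.209867…
Σ x·lx·mx = 9.776867…; T = 9.776867…/5.209867… = 1.87661…
r ≈ ln(R0)/T = ln(5.209867…)/1.87661… = 0.87954… → 0.880

0.880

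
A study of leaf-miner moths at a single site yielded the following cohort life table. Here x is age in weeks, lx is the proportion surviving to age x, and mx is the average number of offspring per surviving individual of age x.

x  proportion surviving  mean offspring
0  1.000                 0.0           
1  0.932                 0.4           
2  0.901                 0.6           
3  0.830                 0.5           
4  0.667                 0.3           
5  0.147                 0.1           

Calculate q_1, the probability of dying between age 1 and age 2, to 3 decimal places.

0.033

q_1 = (l_1 − l_2) / l_1 = (0.932 − 0.901) / 0.932
     = 0.031 / 0.932 = 0.033262… → 0.033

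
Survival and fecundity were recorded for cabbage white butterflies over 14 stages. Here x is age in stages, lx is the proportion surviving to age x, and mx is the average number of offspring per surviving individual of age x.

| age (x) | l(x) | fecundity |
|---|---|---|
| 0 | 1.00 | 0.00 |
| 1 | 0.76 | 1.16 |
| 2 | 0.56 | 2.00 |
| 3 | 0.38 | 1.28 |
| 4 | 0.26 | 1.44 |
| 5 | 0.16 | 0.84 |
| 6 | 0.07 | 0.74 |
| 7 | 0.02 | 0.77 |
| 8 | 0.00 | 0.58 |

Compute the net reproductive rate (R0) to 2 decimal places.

3.06

lx·mx by age: 0, 0.8816, 1.12, 0.4864, 0.3744, 0.1344, 0.0518, 0.0154, 0
R0 = Σ lx·mx = 3.064 → 3.06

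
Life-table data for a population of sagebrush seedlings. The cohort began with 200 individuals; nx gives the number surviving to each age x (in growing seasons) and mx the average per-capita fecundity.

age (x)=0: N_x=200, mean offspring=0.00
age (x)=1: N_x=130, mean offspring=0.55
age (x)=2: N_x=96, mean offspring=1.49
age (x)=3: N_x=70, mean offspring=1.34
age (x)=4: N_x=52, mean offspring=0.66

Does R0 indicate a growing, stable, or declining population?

lx = nx/n0 = nx/200: 1, 0.65, 0.48, 0.35, 0.26
R0 = Σ lx·mx = 0 + 0.3575 + 0.7152 + 0.469 + 0.1716 = 1.7133
R0 > 1, so the population is growing.

growing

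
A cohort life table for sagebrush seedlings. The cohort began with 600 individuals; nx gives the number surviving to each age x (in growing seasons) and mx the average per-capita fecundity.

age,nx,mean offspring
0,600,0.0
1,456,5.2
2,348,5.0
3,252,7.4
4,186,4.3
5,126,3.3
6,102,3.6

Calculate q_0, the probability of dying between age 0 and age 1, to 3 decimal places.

0.240

lx = nx/n0 = nx/600: 1, 0.76, 0.58, 0.42, 0.31, 0.21, 0.17
q_0 = (l_0 − l_1) / l_0 = (1 − 0.76) / 1
     = 0.24 / 1 = 0.24 → 0.240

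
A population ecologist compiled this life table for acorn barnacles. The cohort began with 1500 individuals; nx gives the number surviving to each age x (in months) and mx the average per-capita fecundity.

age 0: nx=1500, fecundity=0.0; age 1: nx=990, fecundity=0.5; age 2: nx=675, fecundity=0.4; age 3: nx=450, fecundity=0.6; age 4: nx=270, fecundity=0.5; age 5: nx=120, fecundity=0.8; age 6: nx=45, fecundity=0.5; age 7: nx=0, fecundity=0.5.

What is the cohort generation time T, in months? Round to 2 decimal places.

2.33

lx = nx/n0 = nx/1500: 1, 0.66, 0.45, 0.3, 0.18, 0.08, 0.03, 0
lx·mx: 0, 0.33, 0.18, 0.18, 0.09, 0.064, 0.015, 0 → R0 = 0.859
x·lx·mx: 0, 0.33, 0.36, 0.54, 0.36, 0.32, 0.09, 0 → Σ = 2
T = 2 / 0.859 = 2.328289… → 2.33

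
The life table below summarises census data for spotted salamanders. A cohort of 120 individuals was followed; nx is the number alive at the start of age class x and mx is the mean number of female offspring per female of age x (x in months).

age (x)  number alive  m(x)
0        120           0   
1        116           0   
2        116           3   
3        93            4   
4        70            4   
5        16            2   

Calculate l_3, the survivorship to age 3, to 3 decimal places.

0.775

l_3 = n_3/n_0 = 93/120 = 0.775 → 0.775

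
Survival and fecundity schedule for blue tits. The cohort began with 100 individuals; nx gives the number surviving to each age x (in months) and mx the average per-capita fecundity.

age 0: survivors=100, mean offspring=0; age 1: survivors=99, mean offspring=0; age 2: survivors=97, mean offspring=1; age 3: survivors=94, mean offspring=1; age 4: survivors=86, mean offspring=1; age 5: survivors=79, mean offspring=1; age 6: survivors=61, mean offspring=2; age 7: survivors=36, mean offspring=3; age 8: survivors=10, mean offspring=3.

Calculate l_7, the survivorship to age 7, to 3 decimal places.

l_7 = n_7/n_0 = 36/100 = 0.36 → 0.360

0.360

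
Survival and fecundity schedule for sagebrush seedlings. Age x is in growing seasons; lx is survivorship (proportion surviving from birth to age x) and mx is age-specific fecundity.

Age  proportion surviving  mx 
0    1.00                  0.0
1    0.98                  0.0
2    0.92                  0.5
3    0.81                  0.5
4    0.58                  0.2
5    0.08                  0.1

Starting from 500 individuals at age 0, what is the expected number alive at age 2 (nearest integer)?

460

Expected survivors = N0 · l_2 = 500 × 0.92 = 460 → 460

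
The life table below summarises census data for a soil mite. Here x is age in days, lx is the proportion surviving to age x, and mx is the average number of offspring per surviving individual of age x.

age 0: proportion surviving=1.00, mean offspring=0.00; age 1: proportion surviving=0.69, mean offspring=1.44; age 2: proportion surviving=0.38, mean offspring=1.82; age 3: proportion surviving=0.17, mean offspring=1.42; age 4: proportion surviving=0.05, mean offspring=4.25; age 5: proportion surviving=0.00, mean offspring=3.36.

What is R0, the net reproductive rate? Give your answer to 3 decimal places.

lx·mx by age: 0, 0.9936, 0.6916, 0.2414, 0.2125, 0
R0 = Σ lx·mx = 2.1391 → 2.139

2.139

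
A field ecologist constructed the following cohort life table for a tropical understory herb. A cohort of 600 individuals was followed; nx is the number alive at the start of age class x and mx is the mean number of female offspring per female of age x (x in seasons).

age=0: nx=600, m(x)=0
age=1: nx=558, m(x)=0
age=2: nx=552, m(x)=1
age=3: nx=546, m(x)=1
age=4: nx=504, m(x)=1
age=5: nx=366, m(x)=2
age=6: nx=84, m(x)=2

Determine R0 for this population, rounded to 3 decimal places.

4.170

lx = nx/n0 = nx/600: 1, 0.93, 0.92, 0.91, 0.84, 0.61, 0.14
lx·mx by age: 0, 0, 0.92, 0.91, 0.84, 1.22, 0.28
R0 = Σ lx·mx = 4.17 → 4.170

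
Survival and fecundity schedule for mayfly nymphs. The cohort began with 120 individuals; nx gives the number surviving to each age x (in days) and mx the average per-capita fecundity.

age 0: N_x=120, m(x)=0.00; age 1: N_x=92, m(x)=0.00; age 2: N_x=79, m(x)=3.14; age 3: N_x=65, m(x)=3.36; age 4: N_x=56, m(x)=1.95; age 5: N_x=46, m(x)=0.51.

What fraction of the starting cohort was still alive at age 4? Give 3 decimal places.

l_4 = n_4/n_0 = 56/120 = 0.466667… → 0.467

0.467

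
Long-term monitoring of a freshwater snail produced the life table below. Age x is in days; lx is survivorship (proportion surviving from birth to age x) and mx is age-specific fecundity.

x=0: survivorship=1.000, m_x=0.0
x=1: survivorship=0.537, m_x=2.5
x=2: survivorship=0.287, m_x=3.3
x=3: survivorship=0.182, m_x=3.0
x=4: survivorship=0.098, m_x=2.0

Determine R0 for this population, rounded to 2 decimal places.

lx·mx by age: 0, 1.3425, 0.9471, 0.546, 0.196
R0 = Σ lx·mx = 3.0316 → 3.03

3.03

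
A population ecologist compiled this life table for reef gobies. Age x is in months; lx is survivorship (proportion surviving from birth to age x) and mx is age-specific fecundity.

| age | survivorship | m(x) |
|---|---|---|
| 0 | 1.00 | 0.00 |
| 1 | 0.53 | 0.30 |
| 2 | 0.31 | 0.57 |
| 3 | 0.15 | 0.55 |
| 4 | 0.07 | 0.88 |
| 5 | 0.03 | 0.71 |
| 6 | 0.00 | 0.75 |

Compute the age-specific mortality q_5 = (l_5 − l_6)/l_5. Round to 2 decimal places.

q_5 = (l_5 − l_6) / l_5 = (0.03 − 0) / 0.03
     = 0.03 / 0.03 = 1 → 1.00

1.00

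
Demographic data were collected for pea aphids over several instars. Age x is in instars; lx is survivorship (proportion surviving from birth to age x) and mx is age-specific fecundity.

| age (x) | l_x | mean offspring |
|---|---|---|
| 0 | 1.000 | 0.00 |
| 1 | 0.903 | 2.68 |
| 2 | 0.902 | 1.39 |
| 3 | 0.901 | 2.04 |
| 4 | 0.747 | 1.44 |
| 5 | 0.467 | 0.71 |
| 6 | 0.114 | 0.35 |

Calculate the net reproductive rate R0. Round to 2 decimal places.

6.96

lx·mx by age: 0, 2.42004, 1.25378, 1.83804, 1.07568, 0.33157, 0.0399
R0 = Σ lx·mx = 6.95901 → 6.96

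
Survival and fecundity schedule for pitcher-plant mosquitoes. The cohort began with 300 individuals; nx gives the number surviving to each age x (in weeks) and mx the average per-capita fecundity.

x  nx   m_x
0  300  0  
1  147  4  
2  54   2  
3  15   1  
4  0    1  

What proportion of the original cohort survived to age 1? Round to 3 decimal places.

l_1 = n_1/n_0 = 147/300 = 0.49 → 0.490

0.490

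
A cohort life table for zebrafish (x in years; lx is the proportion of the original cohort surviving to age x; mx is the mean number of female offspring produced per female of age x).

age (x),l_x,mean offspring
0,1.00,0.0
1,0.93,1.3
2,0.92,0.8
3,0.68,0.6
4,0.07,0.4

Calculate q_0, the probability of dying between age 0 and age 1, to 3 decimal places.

0.070

q_0 = (l_0 − l_1) / l_0 = (1 − 0.93) / 1
     = 0.07 / 1 = 0.07 → 0.070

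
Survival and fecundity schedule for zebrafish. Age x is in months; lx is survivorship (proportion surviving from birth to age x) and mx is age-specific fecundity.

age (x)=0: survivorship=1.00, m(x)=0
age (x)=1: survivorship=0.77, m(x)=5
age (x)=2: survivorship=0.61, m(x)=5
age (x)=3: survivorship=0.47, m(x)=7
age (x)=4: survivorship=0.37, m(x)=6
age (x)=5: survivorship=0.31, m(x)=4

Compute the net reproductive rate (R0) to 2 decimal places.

lx·mx by age: 0, 3.85, 3.05, 3.29, 2.22, 1.24
R0 = Σ lx·mx = 13.65 → 13.65

13.65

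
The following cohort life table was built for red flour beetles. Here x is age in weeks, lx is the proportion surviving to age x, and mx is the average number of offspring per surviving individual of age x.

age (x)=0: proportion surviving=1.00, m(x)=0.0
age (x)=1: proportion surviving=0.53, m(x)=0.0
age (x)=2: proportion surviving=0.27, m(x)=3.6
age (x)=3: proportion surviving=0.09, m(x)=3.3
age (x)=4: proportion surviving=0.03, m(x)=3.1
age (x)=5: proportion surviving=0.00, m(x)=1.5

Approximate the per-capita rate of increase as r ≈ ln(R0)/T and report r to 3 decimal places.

0.131

R0 = Σ lx·mx = 0 + 0 + 0.972 + 0.297 + 0.093 + 0 = 1.362
Σ x·lx·mx = 3.207; T = 3.207/1.362 = 2.35463…
r ≈ ln(R0)/T = ln(1.362)/2.35463… = 0.13121… → 0.131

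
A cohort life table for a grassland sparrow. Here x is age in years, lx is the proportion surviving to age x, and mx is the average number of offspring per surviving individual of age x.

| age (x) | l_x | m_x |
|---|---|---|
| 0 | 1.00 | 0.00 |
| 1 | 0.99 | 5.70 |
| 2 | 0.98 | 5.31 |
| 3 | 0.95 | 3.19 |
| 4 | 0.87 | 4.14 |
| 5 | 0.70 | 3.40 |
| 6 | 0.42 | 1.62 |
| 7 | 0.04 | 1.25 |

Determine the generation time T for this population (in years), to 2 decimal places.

lx·mx: 0, 5.643, 5.2038, 3.0305, 3.6018, 2.38, 0.6804, 0.05 → R0 = 20.5895
x·lx·mx: 0, 5.643, 10.4076, 9.0915, 14.4072, 11.9, 4.0824, 0.35 → Σ = 55.8817
T = 55.8817 / 20.5895 = 2.714087… → 2.71

2.71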